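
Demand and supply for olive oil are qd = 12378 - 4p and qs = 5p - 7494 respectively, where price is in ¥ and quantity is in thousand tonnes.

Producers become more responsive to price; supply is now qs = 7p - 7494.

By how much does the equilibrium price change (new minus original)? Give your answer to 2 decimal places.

-401.45

Initially, 12378 - 4p = 5p - 7494, so 19872 = 9p and p = 2208, q = 3546.
After the shift, demand is qd = 12378 - 4p and supply is qs = 7p - 7494.
Setting them equal: 12378 - 4p = 7p - 7494 → 19872 = 11p, so p = 19872/11 ≈ 1806.5455 and q = 56670/11 ≈ 5151.8182.
Δp = 1806.5455 − 2208 = -401.45.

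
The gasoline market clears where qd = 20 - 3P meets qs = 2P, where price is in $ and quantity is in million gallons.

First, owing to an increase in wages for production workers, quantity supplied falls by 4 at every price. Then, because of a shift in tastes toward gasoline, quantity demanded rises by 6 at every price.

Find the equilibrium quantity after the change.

8

Initially, 20 - 3P = 2P, so 20 = 5P and P = 4, q = 8.
The shock moves the curves to qd = 26 - 3P and qs = 2P - 4.
New equilibrium: 26 - 3P = 2P - 4 ⇒ 30 = 5P ⇒ P = 6, q = 8.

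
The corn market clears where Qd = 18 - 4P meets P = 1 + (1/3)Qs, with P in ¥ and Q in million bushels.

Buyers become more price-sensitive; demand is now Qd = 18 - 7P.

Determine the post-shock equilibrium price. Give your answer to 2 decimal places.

2.10

Initially, 18 - 4P = 3P - 3, so 21 = 7P and P = 3, Q = 6.
The shock moves the curves to Qd = 18 - 7P and Qs = 3P - 3.
Setting them equal: 18 - 7P = 3P - 3 → 21 = 10P, so P = 2.1 and Q = 3.3.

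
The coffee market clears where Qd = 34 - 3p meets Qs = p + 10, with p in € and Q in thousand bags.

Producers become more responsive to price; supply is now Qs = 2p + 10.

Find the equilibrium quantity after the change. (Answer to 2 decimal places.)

Solve the original market: 34 - 3p = p + 10, hence p = 6 and Q = 16.
The new curves are Qd = 34 - 3p (demand) and Qs = 2p + 10 (supply).
New equilibrium: 34 - 3p = 2p + 10 ⇒ 24 = 5p ⇒ p = 4.8, Q = 19.6.

19.60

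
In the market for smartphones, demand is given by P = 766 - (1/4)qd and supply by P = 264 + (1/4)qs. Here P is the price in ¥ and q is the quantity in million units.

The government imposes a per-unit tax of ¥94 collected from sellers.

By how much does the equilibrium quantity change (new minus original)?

Original equilibrium: 3064 - 4P = 4P - 1056 gives 4120 = 8P, so P = 515 and q = 1004.
Since sellers keep the price net of the tax, the effective supply curve becomes qs = 4P - 1432.
New equilibrium: 3064 - 4P = 4P - 1432 ⇒ 4496 = 8P ⇒ P = 562, q = 816.
Δq = 816 − 1004 = -188.

-188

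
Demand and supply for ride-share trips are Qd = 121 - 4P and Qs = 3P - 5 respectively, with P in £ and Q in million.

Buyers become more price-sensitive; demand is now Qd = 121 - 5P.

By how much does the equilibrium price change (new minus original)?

-2.25

Before the shock: 121 - 4P = 3P - 5 ⇒ 126 = 7P ⇒ P = 18, Q = 49.
With the change applied: demand Qd = 121 - 5P, supply Qs = 3P - 5.
Clearing the new market: 121 - 5P = 3P - 5, so P = 15.75 and Q = 42.25.
ΔP = 15.75 − 18 = -2.25.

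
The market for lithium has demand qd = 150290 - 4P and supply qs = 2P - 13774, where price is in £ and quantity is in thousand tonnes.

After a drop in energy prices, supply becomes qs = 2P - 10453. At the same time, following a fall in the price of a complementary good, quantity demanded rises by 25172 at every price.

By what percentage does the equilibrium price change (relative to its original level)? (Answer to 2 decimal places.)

+13.32

Solve the original market: 150290 - 4P = 2P - 13774, hence P = 27344 and q = 40914.
The new curves are qd = 175462 - 4P (demand) and qs = 2P - 10453 (supply).
Equate the new curves: 175462 - 4P = 2P - 10453, giving 185915 = 6P, P = 185915/6 ≈ 30985.8333, q = 154556/3 ≈ 51518.6667.
%ΔP = (30985.8333 − 27344) / 27344 × 100 = +13.32%.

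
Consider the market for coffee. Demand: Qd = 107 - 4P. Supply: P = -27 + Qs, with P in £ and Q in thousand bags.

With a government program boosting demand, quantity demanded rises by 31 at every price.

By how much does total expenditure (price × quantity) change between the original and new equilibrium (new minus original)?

Solve the original market: 107 - 4P = P + 27, hence P = 16 and Q = 43.
The new curves are Qd = 138 - 4P (demand) and Qs = P + 27 (supply).
Clearing the new market: 138 - 4P = P + 27, so P = 22.2 and Q = 49.2.
Expenditure moves from 16×43 = 688 to 22.2×49.2 = 1092.24; change = +404.24.

+404.24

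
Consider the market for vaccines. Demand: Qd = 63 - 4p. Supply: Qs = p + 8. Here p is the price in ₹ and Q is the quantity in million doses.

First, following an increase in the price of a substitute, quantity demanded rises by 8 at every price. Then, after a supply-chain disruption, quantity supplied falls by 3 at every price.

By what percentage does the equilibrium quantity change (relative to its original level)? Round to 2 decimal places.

-4.21

Initially, 63 - 4p = p + 8, so 55 = 5p and p = 11, Q = 19.
The shock moves the curves to Qd = 71 - 4p and Qs = p + 5.
Clearing the new market: 71 - 4p = p + 5, so p = 13.2 and Q = 18.2.
%ΔQ = (18.2 − 19) / 19 × 100 = -4.21%.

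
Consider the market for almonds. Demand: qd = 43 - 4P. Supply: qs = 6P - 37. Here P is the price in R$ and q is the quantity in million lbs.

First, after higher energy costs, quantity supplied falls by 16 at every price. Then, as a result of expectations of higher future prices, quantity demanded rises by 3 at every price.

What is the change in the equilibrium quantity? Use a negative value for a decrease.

-4.6

Initially, 43 - 4P = 6P - 37, so 80 = 10P and P = 8, q = 11.
The new curves are qd = 46 - 4P (demand) and qs = 6P - 53 (supply).
New equilibrium: 46 - 4P = 6P - 53 ⇒ 99 = 10P ⇒ P = 9.9, q = 6.4.
Δq = 6.4 − 11 = -4.6.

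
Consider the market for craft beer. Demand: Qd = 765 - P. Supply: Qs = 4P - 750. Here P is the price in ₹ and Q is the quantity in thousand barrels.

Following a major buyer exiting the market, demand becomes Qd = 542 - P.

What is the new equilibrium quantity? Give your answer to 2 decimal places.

Initially, 765 - P = 4P - 750, so 1515 = 5P and P = 303, Q = 462.
The shock moves the curves to Qd = 542 - P and Qs = 4P - 750.
Equate the new curves: 542 - P = 4P - 750, giving 1292 = 5P, P = 258.4, Q = 283.6.

283.60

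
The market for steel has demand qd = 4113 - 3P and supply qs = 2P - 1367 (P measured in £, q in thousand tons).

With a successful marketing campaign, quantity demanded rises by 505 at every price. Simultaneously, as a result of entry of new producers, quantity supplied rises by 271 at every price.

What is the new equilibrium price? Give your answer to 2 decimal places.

Original equilibrium: 4113 - 3P = 2P - 1367 gives 5480 = 5P, so P = 1096 and q = 825.
The new curves are qd = 4618 - 3P (demand) and qs = 2P - 1096 (supply).
Setting them equal: 4618 - 3P = 2P - 1096 → 5714 = 5P, so P = 1142.8 and q = 1189.6.

1142.80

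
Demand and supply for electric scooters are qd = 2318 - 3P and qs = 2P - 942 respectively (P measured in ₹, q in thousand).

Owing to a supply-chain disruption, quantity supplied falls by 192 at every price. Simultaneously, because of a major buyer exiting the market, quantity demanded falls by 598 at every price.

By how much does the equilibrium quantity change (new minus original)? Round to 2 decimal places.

-354.40

Initially, 2318 - 3P = 2P - 942, so 3260 = 5P and P = 652, q = 362.
With the change applied: demand qd = 1720 - 3P, supply qs = 2P - 1134.
Clearing the new market: 1720 - 3P = 2P - 1134, so P = 570.8 and q = 7.6.
Δq = 7.6 − 362 = -354.40.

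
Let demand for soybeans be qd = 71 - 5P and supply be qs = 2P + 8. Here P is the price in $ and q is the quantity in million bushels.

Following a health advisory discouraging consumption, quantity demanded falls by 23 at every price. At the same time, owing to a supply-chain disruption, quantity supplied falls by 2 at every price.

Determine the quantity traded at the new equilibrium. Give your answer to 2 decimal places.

18.00

Before the shock: 71 - 5P = 2P + 8 ⇒ 63 = 7P ⇒ P = 9, q = 26.
With the change applied: demand qd = 48 - 5P, supply qs = 2P + 6.
Setting them equal: 48 - 5P = 2P + 6 → 42 = 7P, so P = 6 and q = 18.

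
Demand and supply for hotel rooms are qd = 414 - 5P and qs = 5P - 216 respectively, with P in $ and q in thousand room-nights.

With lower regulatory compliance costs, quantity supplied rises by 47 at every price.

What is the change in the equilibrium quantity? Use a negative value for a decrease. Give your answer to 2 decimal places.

+23.50

Solve the original market: 414 - 5P = 5P - 216, hence P = 63 and q = 99.
With the change applied: demand qd = 414 - 5P, supply qs = 5P - 169.
Clearing the new market: 414 - 5P = 5P - 169, so P = 58.3 and q = 122.5.
Δq = 122.5 − 99 = +23.50.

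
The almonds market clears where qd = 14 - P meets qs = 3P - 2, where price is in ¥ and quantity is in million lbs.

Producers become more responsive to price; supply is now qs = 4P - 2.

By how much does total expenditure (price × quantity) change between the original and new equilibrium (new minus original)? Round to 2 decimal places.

Initially, 14 - P = 3P - 2, so 16 = 4P and P = 4, q = 10.
With the change applied: demand qd = 14 - P, supply qs = 4P - 2.
Setting them equal: 14 - P = 4P - 2 → 16 = 5P, so P = 3.2 and q = 10.8.
Expenditure moves from 4×10 = 40 to 3.2×10.8 = 34.56; change = -5.44.

-5.44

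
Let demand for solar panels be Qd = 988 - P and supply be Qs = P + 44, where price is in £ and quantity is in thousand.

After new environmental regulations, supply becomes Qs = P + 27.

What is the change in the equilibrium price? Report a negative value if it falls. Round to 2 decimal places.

Initially, 988 - P = P + 44, so 944 = 2P and P = 472, Q = 516.
The shock moves the curves to Qd = 988 - P and Qs = P + 27.
Clearing the new market: 988 - P = P + 27, so P = 480.5 and Q = 507.5.
ΔP = 480.5 − 472 = +8.50.

+8.50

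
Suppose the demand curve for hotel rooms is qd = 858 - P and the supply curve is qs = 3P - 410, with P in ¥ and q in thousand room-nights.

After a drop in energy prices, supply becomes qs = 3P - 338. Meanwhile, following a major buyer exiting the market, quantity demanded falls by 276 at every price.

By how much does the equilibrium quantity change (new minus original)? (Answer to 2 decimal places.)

Before the shock: 858 - P = 3P - 410 ⇒ 1268 = 4P ⇒ P = 317, q = 541.
The new curves are qd = 582 - P (demand) and qs = 3P - 338 (supply).
New equilibrium: 582 - P = 3P - 338 ⇒ 920 = 4P ⇒ P = 230, q = 352.
Δq = 352 − 541 = -189.00.

-189.00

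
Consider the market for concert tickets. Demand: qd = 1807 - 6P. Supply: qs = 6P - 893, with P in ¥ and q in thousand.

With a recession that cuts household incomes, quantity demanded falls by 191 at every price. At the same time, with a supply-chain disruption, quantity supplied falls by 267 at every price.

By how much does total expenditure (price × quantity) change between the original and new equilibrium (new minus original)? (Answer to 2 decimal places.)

Solve the original market: 1807 - 6P = 6P - 893, hence P = 225 and q = 457.
The new curves are qd = 1616 - 6P (demand) and qs = 6P - 1160 (supply).
Equate the new curves: 1616 - 6P = 6P - 1160, giving 2776 = 12P, P = 694/3 ≈ 231.3333, q = 228.
Expenditure moves from 225×457 = 102825 to 231.3333×228 = 52744; change = -50081.00.

-50081.00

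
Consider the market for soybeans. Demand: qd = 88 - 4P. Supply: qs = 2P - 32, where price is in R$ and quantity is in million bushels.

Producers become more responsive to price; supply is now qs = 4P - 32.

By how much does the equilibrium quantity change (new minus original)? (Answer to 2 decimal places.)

+20.00

Solve the original market: 88 - 4P = 2P - 32, hence P = 20 and q = 8.
The shock moves the curves to qd = 88 - 4P and qs = 4P - 32.
Clearing the new market: 88 - 4P = 4P - 32, so P = 15 and q = 28.
Δq = 28 − 8 = +20.00.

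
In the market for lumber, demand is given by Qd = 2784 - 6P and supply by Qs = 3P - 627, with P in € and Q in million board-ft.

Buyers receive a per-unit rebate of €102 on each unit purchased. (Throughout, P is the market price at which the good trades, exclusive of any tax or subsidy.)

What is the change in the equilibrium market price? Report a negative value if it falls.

Initially, 2784 - 6P = 3P - 627, so 3411 = 9P and P = 379, Q = 510.
Since buyers' out-of-pocket price is the market price minus the rebate, the effective demand curve becomes Qd = 3396 - 6P.
Setting them equal: 3396 - 6P = 3P - 627 → 4023 = 9P, so P = 447 and Q = 714.
ΔP = 447 − 379 = +68.

+68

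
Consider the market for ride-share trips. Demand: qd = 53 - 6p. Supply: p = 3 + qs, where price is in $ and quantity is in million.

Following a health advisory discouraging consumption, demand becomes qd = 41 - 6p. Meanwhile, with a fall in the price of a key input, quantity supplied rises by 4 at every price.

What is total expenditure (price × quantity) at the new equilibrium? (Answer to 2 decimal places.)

38.37

Initially, 53 - 6p = p - 3, so 56 = 7p and p = 8, q = 5.
The shock moves the curves to qd = 41 - 6p and qs = p + 1.
New equilibrium: 41 - 6p = p + 1 ⇒ 40 = 7p ⇒ p = 40/7 ≈ 5.7143, q = 47/7 ≈ 6.7143.
New expenditure = 5.7143 × 6.7143 = 38.37.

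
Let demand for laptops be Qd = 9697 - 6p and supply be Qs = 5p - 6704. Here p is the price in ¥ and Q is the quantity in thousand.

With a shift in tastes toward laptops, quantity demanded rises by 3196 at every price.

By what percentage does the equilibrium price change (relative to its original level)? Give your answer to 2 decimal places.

Original equilibrium: 9697 - 6p = 5p - 6704 gives 16401 = 11p, so p = 1491 and Q = 751.
With the change applied: demand Qd = 12893 - 6p, supply Qs = 5p - 6704.
Clearing the new market: 12893 - 6p = 5p - 6704, so p = 19597/11 ≈ 1781.5455 and Q = 24241/11 ≈ 2203.7273.
%Δp = (1781.5455 − 1491) / 1491 × 100 = +19.49%.

+19.49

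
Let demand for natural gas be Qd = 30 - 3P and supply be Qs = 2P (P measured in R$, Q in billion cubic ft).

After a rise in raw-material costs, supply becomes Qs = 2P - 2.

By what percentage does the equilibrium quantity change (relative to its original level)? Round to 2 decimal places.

-10.00

Solve the original market: 30 - 3P = 2P, hence P = 6 and Q = 12.
After the shift, demand is Qd = 30 - 3P and supply is Qs = 2P - 2.
Clearing the new market: 30 - 3P = 2P - 2, so P = 6.4 and Q = 10.8.
%ΔQ = (10.8 − 12) / 12 × 100 = -10.00%.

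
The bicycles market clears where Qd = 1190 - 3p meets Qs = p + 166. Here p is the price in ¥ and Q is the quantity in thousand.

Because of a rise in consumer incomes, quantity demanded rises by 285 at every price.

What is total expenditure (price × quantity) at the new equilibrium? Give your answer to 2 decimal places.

161416.06

Before the shock: 1190 - 3p = p + 166 ⇒ 1024 = 4p ⇒ p = 256, Q = 422.
After the shift, demand is Qd = 1475 - 3p and supply is Qs = p + 166.
Clearing the new market: 1475 - 3p = p + 166, so p = 327.25 and Q = 493.25.
New expenditure = 327.25 × 493.25 = 161416.06.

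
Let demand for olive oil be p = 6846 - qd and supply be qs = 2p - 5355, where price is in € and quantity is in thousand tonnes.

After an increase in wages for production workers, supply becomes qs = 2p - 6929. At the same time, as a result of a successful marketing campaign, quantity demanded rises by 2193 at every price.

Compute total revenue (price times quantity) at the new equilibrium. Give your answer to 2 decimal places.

Solve the original market: 6846 - p = 2p - 5355, hence p = 4067 and q = 2779.
The new curves are qd = 9039 - p (demand) and qs = 2p - 6929 (supply).
Clearing the new market: 9039 - p = 2p - 6929, so p = 15968/3 ≈ 5322.6667 and q = 11149/3 ≈ 3716.3333.
New expenditure = 5322.6667 × 3716.3333 = 19780803.56.

19780803.56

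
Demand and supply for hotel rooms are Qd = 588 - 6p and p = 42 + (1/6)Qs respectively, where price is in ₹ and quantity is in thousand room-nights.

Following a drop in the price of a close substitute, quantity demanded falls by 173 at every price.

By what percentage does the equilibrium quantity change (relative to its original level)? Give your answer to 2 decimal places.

-51.49

Original equilibrium: 588 - 6p = 6p - 252 gives 840 = 12p, so p = 70 and Q = 168.
With the change applied: demand Qd = 415 - 6p, supply Qs = 6p - 252.
Setting them equal: 415 - 6p = 6p - 252 → 667 = 12p, so p = 667/12 ≈ 55.5833 and Q = 81.5.
%ΔQ = (81.5 − 168) / 168 × 100 = -51.49%.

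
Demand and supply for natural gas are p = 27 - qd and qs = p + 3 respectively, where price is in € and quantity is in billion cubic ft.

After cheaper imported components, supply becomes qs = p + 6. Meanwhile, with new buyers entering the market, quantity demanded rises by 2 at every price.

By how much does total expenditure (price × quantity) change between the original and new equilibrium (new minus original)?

Initially, 27 - p = p + 3, so 24 = 2p and p = 12, q = 15.
After the shift, demand is qd = 29 - p and supply is qs = p + 6.
Setting them equal: 29 - p = p + 6 → 23 = 2p, so p = 11.5 and q = 17.5.
Expenditure moves from 12×15 = 180 to 11.5×17.5 = 201.25; change = +21.25.

+21.25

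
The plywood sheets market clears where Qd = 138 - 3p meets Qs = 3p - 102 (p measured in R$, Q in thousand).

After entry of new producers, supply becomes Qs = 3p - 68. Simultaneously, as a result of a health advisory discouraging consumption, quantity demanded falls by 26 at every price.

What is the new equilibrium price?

Before the shock: 138 - 3p = 3p - 102 ⇒ 240 = 6p ⇒ p = 40, Q = 18.
The shock moves the curves to Qd = 112 - 3p and Qs = 3p - 68.
Clearing the new market: 112 - 3p = 3p - 68, so p = 30 and Q = 22.

30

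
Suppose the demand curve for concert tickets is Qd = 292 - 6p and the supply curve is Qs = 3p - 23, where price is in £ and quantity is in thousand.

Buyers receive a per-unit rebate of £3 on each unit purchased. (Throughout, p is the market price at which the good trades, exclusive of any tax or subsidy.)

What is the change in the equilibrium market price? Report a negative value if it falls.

+2

Original equilibrium: 292 - 6p = 3p - 23 gives 315 = 9p, so p = 35 and Q = 82.
Since buyers' out-of-pocket price is the market price minus the rebate, the effective demand curve becomes Qd = 310 - 6p.
Clearing the new market: 310 - 6p = 3p - 23, so p = 37 and Q = 88.
Δp = 37 − 35 = +2.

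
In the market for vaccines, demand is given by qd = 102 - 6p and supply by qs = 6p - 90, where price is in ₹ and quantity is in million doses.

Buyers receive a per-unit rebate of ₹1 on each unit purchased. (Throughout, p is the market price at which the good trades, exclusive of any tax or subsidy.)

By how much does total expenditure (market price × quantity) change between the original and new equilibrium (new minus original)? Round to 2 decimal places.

+52.50

Before the shock: 102 - 6p = 6p - 90 ⇒ 192 = 12p ⇒ p = 16, q = 6.
Since buyers' out-of-pocket price is the market price minus the rebate, the effective demand curve becomes qd = 108 - 6p.
New equilibrium: 108 - 6p = 6p - 90 ⇒ 198 = 12p ⇒ p = 16.5, q = 9.
Expenditure moves from 16×6 = 96 to 16.5×9 = 148.5; change = +52.50.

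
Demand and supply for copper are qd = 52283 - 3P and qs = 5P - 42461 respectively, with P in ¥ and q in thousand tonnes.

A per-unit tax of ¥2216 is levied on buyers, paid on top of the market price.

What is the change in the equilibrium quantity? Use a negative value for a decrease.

Initially, 52283 - 3P = 5P - 42461, so 94744 = 8P and P = 11843, q = 16754.
Since buyers pay the price plus the tax, the effective demand curve becomes qd = 45635 - 3P.
Equate the new curves: 45635 - 3P = 5P - 42461, giving 88096 = 8P, P = 11012, q = 12599.
Δq = 12599 − 16754 = -4155.

-4155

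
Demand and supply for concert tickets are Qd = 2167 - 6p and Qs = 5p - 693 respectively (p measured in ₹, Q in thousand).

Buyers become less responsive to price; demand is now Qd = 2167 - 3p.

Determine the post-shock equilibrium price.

357.5

Initially, 2167 - 6p = 5p - 693, so 2860 = 11p and p = 260, Q = 607.
With the change applied: demand Qd = 2167 - 3p, supply Qs = 5p - 693.
Equate the new curves: 2167 - 3p = 5p - 693, giving 2860 = 8p, p = 357.5, Q = 1094.5.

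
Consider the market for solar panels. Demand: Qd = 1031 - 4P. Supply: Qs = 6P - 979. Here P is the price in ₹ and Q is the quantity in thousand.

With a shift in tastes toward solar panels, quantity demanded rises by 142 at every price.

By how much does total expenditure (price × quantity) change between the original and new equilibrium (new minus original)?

+21558.44

Solve the original market: 1031 - 4P = 6P - 979, hence P = 201 and Q = 227.
After the shift, demand is Qd = 1173 - 4P and supply is Qs = 6P - 979.
Setting them equal: 1173 - 4P = 6P - 979 → 2152 = 10P, so P = 215.2 and Q = 312.2.
Expenditure moves from 201×227 = 45627 to 215.2×312.2 = 67185.44; change = +21558.44.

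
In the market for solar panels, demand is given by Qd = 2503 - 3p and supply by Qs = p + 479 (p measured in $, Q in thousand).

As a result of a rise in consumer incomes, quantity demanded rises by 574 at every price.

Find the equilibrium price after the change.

Before the shock: 2503 - 3p = p + 479 ⇒ 2024 = 4p ⇒ p = 506, Q = 985.
After the shift, demand is Qd = 3077 - 3p and supply is Qs = p + 479.
Setting them equal: 3077 - 3p = p + 479 → 2598 = 4p, so p = 649.5 and Q = 1128.5.

649.5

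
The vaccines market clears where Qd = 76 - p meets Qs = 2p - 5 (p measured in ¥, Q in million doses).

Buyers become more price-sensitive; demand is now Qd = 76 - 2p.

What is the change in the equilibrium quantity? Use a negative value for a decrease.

Original equilibrium: 76 - p = 2p - 5 gives 81 = 3p, so p = 27 and Q = 49.
With the change applied: demand Qd = 76 - 2p, supply Qs = 2p - 5.
Clearing the new market: 76 - 2p = 2p - 5, so p = 20.25 and Q = 35.5.
ΔQ = 35.5 − 49 = -13.5.

-13.5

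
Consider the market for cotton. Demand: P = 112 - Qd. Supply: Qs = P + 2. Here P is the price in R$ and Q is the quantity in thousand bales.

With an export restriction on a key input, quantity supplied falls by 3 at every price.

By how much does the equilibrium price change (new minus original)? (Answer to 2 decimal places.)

Initially, 112 - P = P + 2, so 110 = 2P and P = 55, Q = 57.
The shock moves the curves to Qd = 112 - P and Qs = P - 1.
Equate the new curves: 112 - P = P - 1, giving 113 = 2P, P = 56.5, Q = 55.5.
ΔP = 56.5 − 55 = +1.50.

+1.50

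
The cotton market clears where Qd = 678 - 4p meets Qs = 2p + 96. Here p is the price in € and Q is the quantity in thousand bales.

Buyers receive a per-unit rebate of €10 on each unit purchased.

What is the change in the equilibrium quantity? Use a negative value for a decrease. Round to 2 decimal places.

+13.33

Before the shock: 678 - 4p = 2p + 96 ⇒ 582 = 6p ⇒ p = 97, Q = 290.
Since buyers' out-of-pocket price is the market price minus the rebate, the effective demand curve becomes Qd = 718 - 4p.
Equate the new curves: 718 - 4p = 2p + 96, giving 622 = 6p, p = 311/3 ≈ 103.6667, Q = 910/3 ≈ 303.3333.
ΔQ = 303.3333 − 290 = +13.33.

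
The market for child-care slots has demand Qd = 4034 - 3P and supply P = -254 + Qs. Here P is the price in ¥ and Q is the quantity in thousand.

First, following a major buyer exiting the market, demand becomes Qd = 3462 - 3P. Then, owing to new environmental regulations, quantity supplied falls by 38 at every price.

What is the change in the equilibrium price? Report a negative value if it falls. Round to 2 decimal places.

Original equilibrium: 4034 - 3P = P + 254 gives 3780 = 4P, so P = 945 and Q = 1199.
With the change applied: demand Qd = 3462 - 3P, supply Qs = P + 216.
Setting them equal: 3462 - 3P = P + 216 → 3246 = 4P, so P = 811.5 and Q = 1027.5.
ΔP = 811.5 − 945 = -133.50.

-133.50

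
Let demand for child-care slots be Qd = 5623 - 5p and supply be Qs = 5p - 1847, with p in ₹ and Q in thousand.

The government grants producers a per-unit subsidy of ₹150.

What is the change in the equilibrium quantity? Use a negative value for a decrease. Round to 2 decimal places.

+375.00

Initially, 5623 - 5p = 5p - 1847, so 7470 = 10p and p = 747, Q = 1888.
Since sellers receive the price plus the subsidy, the effective supply curve becomes Qs = 5p - 1097.
Equate the new curves: 5623 - 5p = 5p - 1097, giving 6720 = 10p, p = 672, Q = 2263.
ΔQ = 2263 − 1888 = +375.00.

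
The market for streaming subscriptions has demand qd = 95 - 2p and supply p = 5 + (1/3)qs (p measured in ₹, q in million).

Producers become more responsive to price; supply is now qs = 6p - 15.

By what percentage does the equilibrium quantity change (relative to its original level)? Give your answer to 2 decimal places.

Before the shock: 95 - 2p = 3p - 15 ⇒ 110 = 5p ⇒ p = 22, q = 51.
The new curves are qd = 95 - 2p (demand) and qs = 6p - 15 (supply).
Equate the new curves: 95 - 2p = 6p - 15, giving 110 = 8p, p = 13.75, q = 67.5.
%Δq = (67.5 − 51) / 51 × 100 = +32.35%.

+32.35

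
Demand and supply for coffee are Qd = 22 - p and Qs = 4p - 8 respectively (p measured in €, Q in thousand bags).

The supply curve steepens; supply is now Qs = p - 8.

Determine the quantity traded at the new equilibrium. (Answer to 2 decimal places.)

7.00

Initially, 22 - p = 4p - 8, so 30 = 5p and p = 6, Q = 16.
The new curves are Qd = 22 - p (demand) and Qs = p - 8 (supply).
Setting them equal: 22 - p = p - 8 → 30 = 2p, so p = 15 and Q = 7.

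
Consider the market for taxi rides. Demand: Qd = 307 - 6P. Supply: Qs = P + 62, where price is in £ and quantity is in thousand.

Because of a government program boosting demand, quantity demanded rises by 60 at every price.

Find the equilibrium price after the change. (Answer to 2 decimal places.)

Initially, 307 - 6P = P + 62, so 245 = 7P and P = 35, Q = 97.
The new curves are Qd = 367 - 6P (demand) and Qs = P + 62 (supply).
Setting them equal: 367 - 6P = P + 62 → 305 = 7P, so P = 305/7 ≈ 43.5714 and Q = 739/7 ≈ 105.5714.

43.57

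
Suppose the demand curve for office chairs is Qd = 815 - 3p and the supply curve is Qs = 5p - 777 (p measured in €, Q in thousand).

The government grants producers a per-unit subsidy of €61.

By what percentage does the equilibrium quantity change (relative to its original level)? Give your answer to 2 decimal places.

+52.47

Initially, 815 - 3p = 5p - 777, so 1592 = 8p and p = 199, Q = 218.
Since sellers receive the price plus the subsidy, the effective supply curve becomes Qs = 5p - 472.
Equate the new curves: 815 - 3p = 5p - 472, giving 1287 = 8p, p = 160.875, Q = 332.375.
%ΔQ = (332.375 − 218) / 218 × 100 = +52.47%.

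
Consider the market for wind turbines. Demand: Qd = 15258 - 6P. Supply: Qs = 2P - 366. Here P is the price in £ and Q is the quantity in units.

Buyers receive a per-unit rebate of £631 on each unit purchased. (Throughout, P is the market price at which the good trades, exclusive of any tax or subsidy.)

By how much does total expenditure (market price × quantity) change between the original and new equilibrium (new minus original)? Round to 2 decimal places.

Initially, 15258 - 6P = 2P - 366, so 15624 = 8P and P = 1953, Q = 3540.
Since buyers' out-of-pocket price is the market price minus the rebate, the effective demand curve becomes Qd = 19044 - 6P.
Clearing the new market: 19044 - 6P = 2P - 366, so P = 2426.25 and Q = 4486.5.
Expenditure moves from 1953×3540 = 6913620 to 2426.25×4486.5 = 10885370.625; change = +3971750.63.

+3971750.63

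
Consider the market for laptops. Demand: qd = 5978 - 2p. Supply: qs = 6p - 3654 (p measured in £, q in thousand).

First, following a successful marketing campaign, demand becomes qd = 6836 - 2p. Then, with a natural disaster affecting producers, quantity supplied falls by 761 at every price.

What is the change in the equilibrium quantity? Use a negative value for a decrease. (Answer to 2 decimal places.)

+453.25

Original equilibrium: 5978 - 2p = 6p - 3654 gives 9632 = 8p, so p = 1204 and q = 3570.
The shock moves the curves to qd = 6836 - 2p and qs = 6p - 4415.
New equilibrium: 6836 - 2p = 6p - 4415 ⇒ 11251 = 8p ⇒ p = 1406.375, q = 4023.25.
Δq = 4023.25 − 3570 = +453.25.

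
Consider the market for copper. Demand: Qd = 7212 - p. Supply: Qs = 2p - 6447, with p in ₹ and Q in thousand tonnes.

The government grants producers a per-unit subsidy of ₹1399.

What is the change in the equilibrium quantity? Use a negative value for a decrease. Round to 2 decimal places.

+932.67

Original equilibrium: 7212 - p = 2p - 6447 gives 13659 = 3p, so p = 4553 and Q = 2659.
Since sellers receive the price plus the subsidy, the effective supply curve becomes Qs = 2p - 3649.
Setting them equal: 7212 - p = 2p - 3649 → 10861 = 3p, so p = 10861/3 ≈ 3620.3333 and Q = 10775/3 ≈ 3591.6667.
ΔQ = 3591.6667 − 2659 = +932.67.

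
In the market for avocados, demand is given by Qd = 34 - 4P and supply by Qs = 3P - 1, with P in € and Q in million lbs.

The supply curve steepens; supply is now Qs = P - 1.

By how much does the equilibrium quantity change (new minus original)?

-8

Solve the original market: 34 - 4P = 3P - 1, hence P = 5 and Q = 14.
The new curves are Qd = 34 - 4P (demand) and Qs = P - 1 (supply).
Setting them equal: 34 - 4P = P - 1 → 35 = 5P, so P = 7 and Q = 6.
ΔQ = 6 − 14 = -8.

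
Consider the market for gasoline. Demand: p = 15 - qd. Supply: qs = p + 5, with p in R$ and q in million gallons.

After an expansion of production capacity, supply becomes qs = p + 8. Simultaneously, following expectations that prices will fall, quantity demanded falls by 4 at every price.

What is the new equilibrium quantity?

9.5

Solve the original market: 15 - p = p + 5, hence p = 5 and q = 10.
With the change applied: demand qd = 11 - p, supply qs = p + 8.
Equate the new curves: 11 - p = p + 8, giving 3 = 2p, p = 1.5, q = 9.5.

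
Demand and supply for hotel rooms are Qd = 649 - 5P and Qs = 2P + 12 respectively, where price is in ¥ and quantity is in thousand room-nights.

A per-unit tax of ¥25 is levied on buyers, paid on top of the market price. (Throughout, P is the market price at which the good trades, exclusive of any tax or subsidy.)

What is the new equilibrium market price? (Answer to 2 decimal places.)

73.14

Before the shock: 649 - 5P = 2P + 12 ⇒ 637 = 7P ⇒ P = 91, Q = 194.
Since buyers pay the price plus the tax, the effective demand curve becomes Qd = 524 - 5P.
Clearing the new market: 524 - 5P = 2P + 12, so P = 512/7 ≈ 73.1429 and Q = 1108/7 ≈ 158.2857.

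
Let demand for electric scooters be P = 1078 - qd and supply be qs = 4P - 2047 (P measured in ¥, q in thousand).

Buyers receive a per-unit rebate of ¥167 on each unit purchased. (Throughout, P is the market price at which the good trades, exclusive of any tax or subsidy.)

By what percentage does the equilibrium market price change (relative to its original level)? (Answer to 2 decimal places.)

Initially, 1078 - P = 4P - 2047, so 3125 = 5P and P = 625, q = 453.
Since buyers' out-of-pocket price is the market price minus the rebate, the effective demand curve becomes qd = 1245 - P.
Setting them equal: 1245 - P = 4P - 2047 → 3292 = 5P, so P = 658.4 and q = 586.6.
%ΔP = (658.4 − 625) / 625 × 100 = +5.34%.

+5.34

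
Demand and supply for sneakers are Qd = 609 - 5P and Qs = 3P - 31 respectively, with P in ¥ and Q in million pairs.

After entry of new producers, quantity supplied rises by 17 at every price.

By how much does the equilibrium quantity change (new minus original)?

Solve the original market: 609 - 5P = 3P - 31, hence P = 80 and Q = 209.
The shock moves the curves to Qd = 609 - 5P and Qs = 3P - 14.
Equate the new curves: 609 - 5P = 3P - 14, giving 623 = 8P, P = 77.875, Q = 219.625.
ΔQ = 219.625 − 209 = +10.625.

+10.625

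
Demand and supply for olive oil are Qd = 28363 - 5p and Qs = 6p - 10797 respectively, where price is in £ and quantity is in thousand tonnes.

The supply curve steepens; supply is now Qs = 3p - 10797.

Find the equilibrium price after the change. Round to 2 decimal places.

Solve the original market: 28363 - 5p = 6p - 10797, hence p = 3560 and Q = 10563.
After the shift, demand is Qd = 28363 - 5p and supply is Qs = 3p - 10797.
Equate the new curves: 28363 - 5p = 3p - 10797, giving 39160 = 8p, p = 4895, Q = 3888.

4895.00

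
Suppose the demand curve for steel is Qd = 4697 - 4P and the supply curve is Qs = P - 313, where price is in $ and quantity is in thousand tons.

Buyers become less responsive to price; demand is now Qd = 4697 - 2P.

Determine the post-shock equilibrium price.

Initially, 4697 - 4P = P - 313, so 5010 = 5P and P = 1002, Q = 689.
With the change applied: demand Qd = 4697 - 2P, supply Qs = P - 313.
Setting them equal: 4697 - 2P = P - 313 → 5010 = 3P, so P = 1670 and Q = 1357.

1670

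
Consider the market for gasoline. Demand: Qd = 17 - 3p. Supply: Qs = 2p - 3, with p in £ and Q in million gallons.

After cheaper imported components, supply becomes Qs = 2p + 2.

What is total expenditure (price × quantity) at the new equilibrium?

Before the shock: 17 - 3p = 2p - 3 ⇒ 20 = 5p ⇒ p = 4, Q = 5.
The shock moves the curves to Qd = 17 - 3p and Qs = 2p + 2.
New equilibrium: 17 - 3p = 2p + 2 ⇒ 15 = 5p ⇒ p = 3, Q = 8.
New expenditure = 3 × 8 = 24.

24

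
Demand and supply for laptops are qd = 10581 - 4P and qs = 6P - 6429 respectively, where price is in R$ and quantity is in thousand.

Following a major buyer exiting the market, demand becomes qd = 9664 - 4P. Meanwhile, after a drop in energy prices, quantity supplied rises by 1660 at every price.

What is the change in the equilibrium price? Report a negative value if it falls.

Initially, 10581 - 4P = 6P - 6429, so 17010 = 10P and P = 1701, q = 3777.
After the shift, demand is qd = 9664 - 4P and supply is qs = 6P - 4769.
Setting them equal: 9664 - 4P = 6P - 4769 → 14433 = 10P, so P = 1443.3 and q = 3890.8.
ΔP = 1443.3 − 1701 = -257.7.

-257.7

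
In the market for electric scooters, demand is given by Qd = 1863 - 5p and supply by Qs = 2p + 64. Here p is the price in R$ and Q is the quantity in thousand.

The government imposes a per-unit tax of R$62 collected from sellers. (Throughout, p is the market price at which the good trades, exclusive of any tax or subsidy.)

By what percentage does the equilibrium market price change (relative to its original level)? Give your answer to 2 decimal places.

Original equilibrium: 1863 - 5p = 2p + 64 gives 1799 = 7p, so p = 257 and Q = 578.
Since sellers keep the price net of the tax, the effective supply curve becomes Qs = 2p - 60.
Equate the new curves: 1863 - 5p = 2p - 60, giving 1923 = 7p, p = 1923/7 ≈ 274.7143, Q = 3426/7 ≈ 489.4286.
%Δp = (274.7143 − 257) / 257 × 100 = +6.89%.

+6.89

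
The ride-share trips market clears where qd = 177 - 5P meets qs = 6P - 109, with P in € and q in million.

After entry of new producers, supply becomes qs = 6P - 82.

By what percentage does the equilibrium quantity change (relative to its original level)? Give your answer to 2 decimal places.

Original equilibrium: 177 - 5P = 6P - 109 gives 286 = 11P, so P = 26 and q = 47.
The new curves are qd = 177 - 5P (demand) and qs = 6P - 82 (supply).
Clearing the new market: 177 - 5P = 6P - 82, so P = 259/11 ≈ 23.5455 and q = 652/11 ≈ 59.2727.
%Δq = (59.2727 − 47) / 47 × 100 = +26.11%.

+26.11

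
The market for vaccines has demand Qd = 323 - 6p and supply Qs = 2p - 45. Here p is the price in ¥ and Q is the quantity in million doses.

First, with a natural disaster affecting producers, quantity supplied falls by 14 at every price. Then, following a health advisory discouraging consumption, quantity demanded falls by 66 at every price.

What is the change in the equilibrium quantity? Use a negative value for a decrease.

Original equilibrium: 323 - 6p = 2p - 45 gives 368 = 8p, so p = 46 and Q = 47.
With the change applied: demand Qd = 257 - 6p, supply Qs = 2p - 59.
Equate the new curves: 257 - 6p = 2p - 59, giving 316 = 8p, p = 39.5, Q = 20.
ΔQ = 20 − 47 = -27.

-27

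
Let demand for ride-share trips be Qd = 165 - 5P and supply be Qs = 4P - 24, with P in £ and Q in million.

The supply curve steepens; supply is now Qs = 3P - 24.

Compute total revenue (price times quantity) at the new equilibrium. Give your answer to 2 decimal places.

1107.42

Original equilibrium: 165 - 5P = 4P - 24 gives 189 = 9P, so P = 21 and Q = 60.
The new curves are Qd = 165 - 5P (demand) and Qs = 3P - 24 (supply).
Clearing the new market: 165 - 5P = 3P - 24, so P = 23.625 and Q = 46.875.
New expenditure = 23.625 × 46.875 = 1107.42.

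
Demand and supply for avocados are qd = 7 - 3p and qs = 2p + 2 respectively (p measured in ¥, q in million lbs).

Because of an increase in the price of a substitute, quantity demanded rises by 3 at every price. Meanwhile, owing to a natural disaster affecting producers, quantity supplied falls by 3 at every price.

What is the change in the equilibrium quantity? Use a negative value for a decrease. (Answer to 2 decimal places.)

Initially, 7 - 3p = 2p + 2, so 5 = 5p and p = 1, q = 4.
After the shift, demand is qd = 10 - 3p and supply is qs = 2p - 1.
Setting them equal: 10 - 3p = 2p - 1 → 11 = 5p, so p = 2.2 and q = 3.4.
Δq = 3.4 − 4 = -0.60.

-0.60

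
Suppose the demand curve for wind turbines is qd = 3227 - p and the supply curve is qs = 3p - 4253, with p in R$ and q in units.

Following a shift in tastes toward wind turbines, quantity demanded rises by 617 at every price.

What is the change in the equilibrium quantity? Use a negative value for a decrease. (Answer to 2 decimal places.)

+462.75

Initially, 3227 - p = 3p - 4253, so 7480 = 4p and p = 1870, q = 1357.
The shock moves the curves to qd = 3844 - p and qs = 3p - 4253.
New equilibrium: 3844 - p = 3p - 4253 ⇒ 8097 = 4p ⇒ p = 2024.25, q = 1819.75.
Δq = 1819.75 − 1357 = +462.75.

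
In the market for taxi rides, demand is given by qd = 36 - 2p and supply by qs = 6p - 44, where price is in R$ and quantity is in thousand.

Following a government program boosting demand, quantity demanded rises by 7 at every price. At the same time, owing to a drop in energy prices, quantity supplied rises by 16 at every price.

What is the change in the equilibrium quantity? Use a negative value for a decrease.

+9.25

Solve the original market: 36 - 2p = 6p - 44, hence p = 10 and q = 16.
With the change applied: demand qd = 43 - 2p, supply qs = 6p - 28.
Clearing the new market: 43 - 2p = 6p - 28, so p = 8.875 and q = 25.25.
Δq = 25.25 − 16 = +9.25.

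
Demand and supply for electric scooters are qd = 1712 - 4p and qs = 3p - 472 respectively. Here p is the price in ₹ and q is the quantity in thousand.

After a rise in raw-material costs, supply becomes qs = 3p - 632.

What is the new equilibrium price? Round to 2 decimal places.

334.86

Solve the original market: 1712 - 4p = 3p - 472, hence p = 312 and q = 464.
The shock moves the curves to qd = 1712 - 4p and qs = 3p - 632.
Setting them equal: 1712 - 4p = 3p - 632 → 2344 = 7p, so p = 2344/7 ≈ 334.8571 and q = 2608/7 ≈ 372.5714.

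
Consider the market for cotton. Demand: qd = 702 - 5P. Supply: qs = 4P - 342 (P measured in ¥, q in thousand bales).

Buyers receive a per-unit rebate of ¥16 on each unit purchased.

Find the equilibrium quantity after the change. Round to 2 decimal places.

157.56

Initially, 702 - 5P = 4P - 342, so 1044 = 9P and P = 116, q = 122.
Since buyers' out-of-pocket price is the market price minus the rebate, the effective demand curve becomes qd = 782 - 5P.
Setting them equal: 782 - 5P = 4P - 342 → 1124 = 9P, so P = 1124/9 ≈ 124.8889 and q = 1418/9 ≈ 157.5556.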